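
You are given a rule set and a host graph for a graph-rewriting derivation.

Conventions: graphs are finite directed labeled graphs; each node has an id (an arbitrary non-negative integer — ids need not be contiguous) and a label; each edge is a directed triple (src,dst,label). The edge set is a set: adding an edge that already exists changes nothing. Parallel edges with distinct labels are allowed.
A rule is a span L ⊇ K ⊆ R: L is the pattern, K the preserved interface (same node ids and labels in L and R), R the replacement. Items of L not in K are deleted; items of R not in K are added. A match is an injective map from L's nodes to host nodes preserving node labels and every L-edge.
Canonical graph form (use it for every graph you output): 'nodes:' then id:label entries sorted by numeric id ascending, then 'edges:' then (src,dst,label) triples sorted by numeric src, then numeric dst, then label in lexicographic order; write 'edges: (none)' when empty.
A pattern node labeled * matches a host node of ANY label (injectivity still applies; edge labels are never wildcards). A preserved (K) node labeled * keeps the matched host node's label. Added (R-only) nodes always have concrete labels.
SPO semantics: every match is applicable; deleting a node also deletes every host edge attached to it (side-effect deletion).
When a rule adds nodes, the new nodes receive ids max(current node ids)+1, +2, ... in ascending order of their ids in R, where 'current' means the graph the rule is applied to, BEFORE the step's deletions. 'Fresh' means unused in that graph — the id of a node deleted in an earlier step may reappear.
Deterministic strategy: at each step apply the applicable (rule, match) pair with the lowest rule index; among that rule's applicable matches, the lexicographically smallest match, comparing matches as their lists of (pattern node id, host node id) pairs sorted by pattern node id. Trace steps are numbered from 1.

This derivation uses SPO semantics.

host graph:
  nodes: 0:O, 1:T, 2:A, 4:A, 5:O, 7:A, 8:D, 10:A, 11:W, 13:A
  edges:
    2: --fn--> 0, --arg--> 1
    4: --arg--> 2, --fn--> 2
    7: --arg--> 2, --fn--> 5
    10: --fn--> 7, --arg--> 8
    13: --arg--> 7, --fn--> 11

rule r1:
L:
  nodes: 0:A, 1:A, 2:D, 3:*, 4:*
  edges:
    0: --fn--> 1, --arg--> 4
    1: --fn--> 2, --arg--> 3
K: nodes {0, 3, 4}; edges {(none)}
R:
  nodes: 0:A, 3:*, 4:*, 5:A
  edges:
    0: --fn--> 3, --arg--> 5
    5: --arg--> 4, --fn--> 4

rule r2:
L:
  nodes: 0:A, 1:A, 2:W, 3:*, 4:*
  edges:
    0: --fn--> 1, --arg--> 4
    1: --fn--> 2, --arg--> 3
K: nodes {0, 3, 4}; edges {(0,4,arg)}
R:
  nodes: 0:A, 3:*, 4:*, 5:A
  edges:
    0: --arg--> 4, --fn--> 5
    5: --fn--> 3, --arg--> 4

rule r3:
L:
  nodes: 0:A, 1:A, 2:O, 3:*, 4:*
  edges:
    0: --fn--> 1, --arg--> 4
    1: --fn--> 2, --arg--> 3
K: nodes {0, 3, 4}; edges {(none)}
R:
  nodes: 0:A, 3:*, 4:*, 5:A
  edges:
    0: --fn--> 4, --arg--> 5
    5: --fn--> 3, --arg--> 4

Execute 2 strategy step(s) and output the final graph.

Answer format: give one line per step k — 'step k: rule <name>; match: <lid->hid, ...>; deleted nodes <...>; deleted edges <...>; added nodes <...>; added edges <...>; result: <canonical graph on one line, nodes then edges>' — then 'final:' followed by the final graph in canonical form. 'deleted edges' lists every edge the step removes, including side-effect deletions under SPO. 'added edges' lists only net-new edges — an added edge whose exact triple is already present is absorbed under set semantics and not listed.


step 1: rule r3; match: 0->10, 1->7, 2->5, 3->2, 4->8; deleted nodes 5, 7; deleted edges (7,2,arg); (7,5,fn); (10,7,fn); (10,8,arg); (13,7,arg); added nodes 14; added edges (10,8,fn); (10,14,arg); (14,2,fn); (14,8,arg); result: nodes: 0:O, 1:T, 2:A, 4:A, 8:D, 10:A, 11:W, 13:A, 14:A edges: (2,0,fn); (2,1,arg); (4,2,arg); (4,2,fn); (10,8,fn); (10,14,arg); (13,11,fn); (14,2,fn); (14,8,arg)
step 2: rule r3; match: 0->14, 1->2, 2->0, 3->1, 4->8; deleted nodes 0, 2; deleted edges (2,0,fn); (2,1,arg); (4,2,arg); (4,2,fn); (14,2,fn); (14,8,arg); added nodes 15; added edges (14,8,fn); (14,15,arg); (15,1,fn); (15,8,arg); result: nodes: 1:T, 4:A, 8:D, 10:A, 11:W, 13:A, 14:A, 15:A edges: (10,8,fn); (10,14,arg); (13,11,fn); (14,8,fn); (14,15,arg); (15,1,fn); (15,8,arg)
final:
nodes: 1:T, 4:A, 8:D, 10:A, 11:W, 13:A, 14:A, 15:A
edges: (10,8,fn); (10,14,arg); (13,11,fn); (14,8,fn); (14,15,arg); (15,1,fn); (15,8,arg)


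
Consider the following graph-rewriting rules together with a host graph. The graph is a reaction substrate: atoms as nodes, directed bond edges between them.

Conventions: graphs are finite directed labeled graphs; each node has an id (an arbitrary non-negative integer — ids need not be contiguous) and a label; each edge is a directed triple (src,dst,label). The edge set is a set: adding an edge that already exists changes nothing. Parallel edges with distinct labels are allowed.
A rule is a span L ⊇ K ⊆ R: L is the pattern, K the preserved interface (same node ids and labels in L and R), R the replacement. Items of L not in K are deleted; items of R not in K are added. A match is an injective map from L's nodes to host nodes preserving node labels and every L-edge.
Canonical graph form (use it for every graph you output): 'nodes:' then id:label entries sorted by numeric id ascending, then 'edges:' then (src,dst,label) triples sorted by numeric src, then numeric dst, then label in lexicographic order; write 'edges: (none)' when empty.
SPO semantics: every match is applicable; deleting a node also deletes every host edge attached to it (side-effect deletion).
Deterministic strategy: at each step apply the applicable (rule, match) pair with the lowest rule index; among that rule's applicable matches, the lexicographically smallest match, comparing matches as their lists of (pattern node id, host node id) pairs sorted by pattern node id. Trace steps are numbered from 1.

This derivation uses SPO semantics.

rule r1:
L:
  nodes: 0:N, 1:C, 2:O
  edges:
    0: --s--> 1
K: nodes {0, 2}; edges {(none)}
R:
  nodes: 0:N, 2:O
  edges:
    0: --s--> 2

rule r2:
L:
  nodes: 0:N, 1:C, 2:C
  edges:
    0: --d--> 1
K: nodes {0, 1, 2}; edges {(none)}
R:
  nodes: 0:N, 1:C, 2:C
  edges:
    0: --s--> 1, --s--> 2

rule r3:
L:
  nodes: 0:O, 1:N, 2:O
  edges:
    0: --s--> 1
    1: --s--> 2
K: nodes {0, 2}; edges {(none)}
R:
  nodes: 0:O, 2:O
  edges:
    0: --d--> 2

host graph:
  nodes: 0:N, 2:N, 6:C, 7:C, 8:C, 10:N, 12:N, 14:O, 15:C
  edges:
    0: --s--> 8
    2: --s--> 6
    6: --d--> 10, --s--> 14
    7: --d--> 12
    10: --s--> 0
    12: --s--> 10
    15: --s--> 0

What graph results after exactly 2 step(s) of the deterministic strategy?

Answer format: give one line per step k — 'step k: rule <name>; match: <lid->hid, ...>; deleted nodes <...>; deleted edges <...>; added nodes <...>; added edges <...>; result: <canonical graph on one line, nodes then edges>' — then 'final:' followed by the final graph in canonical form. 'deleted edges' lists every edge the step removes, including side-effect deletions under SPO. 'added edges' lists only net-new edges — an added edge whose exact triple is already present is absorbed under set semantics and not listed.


step 1: rule r1; match: 0->0, 1->8, 2->14; deleted nodes 8; deleted edges (0,8,s); added nodes (none); added edges (0,14,s); result: nodes: 0:N, 2:N, 6:C, 7:C, 10:N, 12:N, 14:O, 15:C edges: (0,14,s); (2,6,s); (6,10,d); (6,14,s); (7,12,d); (10,0,s); (12,10,s); (15,0,s)
step 2: rule r1; match: 0->2, 1->6, 2->14; deleted nodes 6; deleted edges (2,6,s); (6,10,d); (6,14,s); added nodes (none); added edges (2,14,s); result: nodes: 0:N, 2:N, 7:C, 10:N, 12:N, 14:O, 15:C edges: (0,14,s); (2,14,s); (7,12,d); (10,0,s); (12,10,s); (15,0,s)
final:
nodes: 0:N, 2:N, 7:C, 10:N, 12:N, 14:O, 15:C
edges: (0,14,s); (2,14,s); (7,12,d); (10,0,s); (12,10,s); (15,0,s)


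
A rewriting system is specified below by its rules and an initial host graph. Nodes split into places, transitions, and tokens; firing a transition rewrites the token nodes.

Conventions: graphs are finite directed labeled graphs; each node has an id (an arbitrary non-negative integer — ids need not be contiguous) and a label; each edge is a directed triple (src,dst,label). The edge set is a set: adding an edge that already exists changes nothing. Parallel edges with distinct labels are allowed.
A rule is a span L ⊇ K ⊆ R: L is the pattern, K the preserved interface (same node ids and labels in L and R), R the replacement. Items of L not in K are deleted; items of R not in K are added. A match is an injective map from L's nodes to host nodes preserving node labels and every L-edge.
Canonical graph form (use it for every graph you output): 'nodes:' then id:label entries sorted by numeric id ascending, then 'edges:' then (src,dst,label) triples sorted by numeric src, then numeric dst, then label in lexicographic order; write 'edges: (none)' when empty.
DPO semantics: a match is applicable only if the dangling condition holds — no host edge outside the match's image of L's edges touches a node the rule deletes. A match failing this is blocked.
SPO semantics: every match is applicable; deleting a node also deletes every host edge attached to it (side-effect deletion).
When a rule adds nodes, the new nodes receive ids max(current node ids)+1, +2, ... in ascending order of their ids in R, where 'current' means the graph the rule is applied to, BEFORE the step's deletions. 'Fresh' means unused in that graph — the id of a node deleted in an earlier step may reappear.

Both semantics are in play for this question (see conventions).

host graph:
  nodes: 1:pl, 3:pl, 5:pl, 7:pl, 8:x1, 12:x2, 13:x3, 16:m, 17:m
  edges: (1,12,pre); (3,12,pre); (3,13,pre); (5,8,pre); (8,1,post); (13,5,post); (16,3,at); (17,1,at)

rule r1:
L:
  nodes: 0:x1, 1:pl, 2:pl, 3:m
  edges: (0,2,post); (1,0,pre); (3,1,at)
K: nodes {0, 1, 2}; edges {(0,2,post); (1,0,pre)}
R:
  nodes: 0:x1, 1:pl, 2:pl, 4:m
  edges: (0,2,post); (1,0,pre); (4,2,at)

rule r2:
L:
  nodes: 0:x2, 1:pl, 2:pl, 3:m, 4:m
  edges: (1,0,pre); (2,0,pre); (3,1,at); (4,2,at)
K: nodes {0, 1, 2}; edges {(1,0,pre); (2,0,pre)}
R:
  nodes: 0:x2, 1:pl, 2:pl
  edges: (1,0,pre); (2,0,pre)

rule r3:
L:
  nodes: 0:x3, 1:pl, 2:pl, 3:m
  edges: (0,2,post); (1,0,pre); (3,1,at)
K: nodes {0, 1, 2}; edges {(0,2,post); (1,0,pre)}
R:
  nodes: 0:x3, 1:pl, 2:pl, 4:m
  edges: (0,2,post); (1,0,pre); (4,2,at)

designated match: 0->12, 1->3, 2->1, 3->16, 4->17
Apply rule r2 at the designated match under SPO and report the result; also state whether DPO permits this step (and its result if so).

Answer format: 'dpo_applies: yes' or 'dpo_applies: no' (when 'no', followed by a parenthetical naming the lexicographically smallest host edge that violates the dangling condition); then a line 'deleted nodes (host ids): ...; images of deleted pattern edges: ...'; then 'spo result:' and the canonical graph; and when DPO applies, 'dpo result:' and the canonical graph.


dpo_applies: yes
deleted nodes (host ids): 16, 17; images of deleted pattern edges: (16,3,at); (17,1,at)
spo result:
nodes: 1:pl, 3:pl, 5:pl, 7:pl, 8:x1, 12:x2, 13:x3
edges: (1,12,pre); (3,12,pre); (3,13,pre); (5,8,pre); (8,1,post); (13,5,post)
dpo result:
nodes: 1:pl, 3:pl, 5:pl, 7:pl, 8:x1, 12:x2, 13:x3
edges: (1,12,pre); (3,12,pre); (3,13,pre); (5,8,pre); (8,1,post); (13,5,post)


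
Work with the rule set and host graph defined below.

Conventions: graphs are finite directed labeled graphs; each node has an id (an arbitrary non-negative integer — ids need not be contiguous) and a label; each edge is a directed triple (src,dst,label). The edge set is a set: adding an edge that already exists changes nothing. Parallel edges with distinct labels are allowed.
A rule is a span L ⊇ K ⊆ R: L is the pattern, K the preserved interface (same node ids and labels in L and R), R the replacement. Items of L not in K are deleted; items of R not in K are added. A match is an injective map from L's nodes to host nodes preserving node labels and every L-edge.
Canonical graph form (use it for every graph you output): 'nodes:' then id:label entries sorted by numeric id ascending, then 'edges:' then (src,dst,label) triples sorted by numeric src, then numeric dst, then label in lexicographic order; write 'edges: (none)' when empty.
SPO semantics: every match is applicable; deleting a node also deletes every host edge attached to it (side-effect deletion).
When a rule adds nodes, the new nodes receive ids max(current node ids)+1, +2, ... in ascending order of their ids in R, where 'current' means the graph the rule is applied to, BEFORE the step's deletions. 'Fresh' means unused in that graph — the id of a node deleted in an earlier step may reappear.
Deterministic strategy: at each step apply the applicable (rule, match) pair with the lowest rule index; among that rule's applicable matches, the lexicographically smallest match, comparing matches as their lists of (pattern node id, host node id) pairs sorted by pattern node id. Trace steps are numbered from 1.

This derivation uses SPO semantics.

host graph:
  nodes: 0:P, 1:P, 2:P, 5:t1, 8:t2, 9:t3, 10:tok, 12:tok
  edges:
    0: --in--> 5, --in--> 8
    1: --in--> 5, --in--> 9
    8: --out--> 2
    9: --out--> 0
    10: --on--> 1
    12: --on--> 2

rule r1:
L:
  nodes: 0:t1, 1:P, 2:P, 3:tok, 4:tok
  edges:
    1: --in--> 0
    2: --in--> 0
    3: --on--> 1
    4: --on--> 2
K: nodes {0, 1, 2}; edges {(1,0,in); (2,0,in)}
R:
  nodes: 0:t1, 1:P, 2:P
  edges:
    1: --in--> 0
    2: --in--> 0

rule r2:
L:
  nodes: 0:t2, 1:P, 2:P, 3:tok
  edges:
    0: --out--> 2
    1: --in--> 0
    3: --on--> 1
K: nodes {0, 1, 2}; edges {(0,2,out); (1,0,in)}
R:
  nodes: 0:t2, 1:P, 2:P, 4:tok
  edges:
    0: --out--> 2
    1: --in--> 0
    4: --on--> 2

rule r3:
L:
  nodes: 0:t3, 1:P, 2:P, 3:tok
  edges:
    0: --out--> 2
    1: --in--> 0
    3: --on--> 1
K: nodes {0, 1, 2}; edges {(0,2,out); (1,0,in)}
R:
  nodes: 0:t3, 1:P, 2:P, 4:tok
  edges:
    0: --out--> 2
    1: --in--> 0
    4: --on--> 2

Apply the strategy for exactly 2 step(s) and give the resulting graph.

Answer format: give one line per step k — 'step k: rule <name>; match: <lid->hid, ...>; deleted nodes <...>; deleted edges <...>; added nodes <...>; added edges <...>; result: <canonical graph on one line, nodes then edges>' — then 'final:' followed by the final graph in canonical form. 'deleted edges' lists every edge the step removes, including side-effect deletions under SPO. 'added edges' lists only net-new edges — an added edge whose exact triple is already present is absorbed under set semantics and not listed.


step 1: rule r3; match: 0->9, 1->1, 2->0, 3->10; deleted nodes 10; deleted edges (10,1,on); added nodes 13; added edges (13,0,on); result: nodes: 0:P, 1:P, 2:P, 5:t1, 8:t2, 9:t3, 12:tok, 13:tok edges: (0,5,in); (0,8,in); (1,5,in); (1,9,in); (8,2,out); (9,0,out); (12,2,on); (13,0,on)
step 2: rule r2; match: 0->8, 1->0, 2->2, 3->13; deleted nodes 13; deleted edges (13,0,on); added nodes 14; added edges (14,2,on); result: nodes: 0:P, 1:P, 2:P, 5:t1, 8:t2, 9:t3, 12:tok, 14:tok edges: (0,5,in); (0,8,in); (1,5,in); (1,9,in); (8,2,out); (9,0,out); (12,2,on); (14,2,on)
final:
nodes: 0:P, 1:P, 2:P, 5:t1, 8:t2, 9:t3, 12:tok, 14:tok
edges: (0,5,in); (0,8,in); (1,5,in); (1,9,in); (8,2,out); (9,0,out); (12,2,on); (14,2,on)


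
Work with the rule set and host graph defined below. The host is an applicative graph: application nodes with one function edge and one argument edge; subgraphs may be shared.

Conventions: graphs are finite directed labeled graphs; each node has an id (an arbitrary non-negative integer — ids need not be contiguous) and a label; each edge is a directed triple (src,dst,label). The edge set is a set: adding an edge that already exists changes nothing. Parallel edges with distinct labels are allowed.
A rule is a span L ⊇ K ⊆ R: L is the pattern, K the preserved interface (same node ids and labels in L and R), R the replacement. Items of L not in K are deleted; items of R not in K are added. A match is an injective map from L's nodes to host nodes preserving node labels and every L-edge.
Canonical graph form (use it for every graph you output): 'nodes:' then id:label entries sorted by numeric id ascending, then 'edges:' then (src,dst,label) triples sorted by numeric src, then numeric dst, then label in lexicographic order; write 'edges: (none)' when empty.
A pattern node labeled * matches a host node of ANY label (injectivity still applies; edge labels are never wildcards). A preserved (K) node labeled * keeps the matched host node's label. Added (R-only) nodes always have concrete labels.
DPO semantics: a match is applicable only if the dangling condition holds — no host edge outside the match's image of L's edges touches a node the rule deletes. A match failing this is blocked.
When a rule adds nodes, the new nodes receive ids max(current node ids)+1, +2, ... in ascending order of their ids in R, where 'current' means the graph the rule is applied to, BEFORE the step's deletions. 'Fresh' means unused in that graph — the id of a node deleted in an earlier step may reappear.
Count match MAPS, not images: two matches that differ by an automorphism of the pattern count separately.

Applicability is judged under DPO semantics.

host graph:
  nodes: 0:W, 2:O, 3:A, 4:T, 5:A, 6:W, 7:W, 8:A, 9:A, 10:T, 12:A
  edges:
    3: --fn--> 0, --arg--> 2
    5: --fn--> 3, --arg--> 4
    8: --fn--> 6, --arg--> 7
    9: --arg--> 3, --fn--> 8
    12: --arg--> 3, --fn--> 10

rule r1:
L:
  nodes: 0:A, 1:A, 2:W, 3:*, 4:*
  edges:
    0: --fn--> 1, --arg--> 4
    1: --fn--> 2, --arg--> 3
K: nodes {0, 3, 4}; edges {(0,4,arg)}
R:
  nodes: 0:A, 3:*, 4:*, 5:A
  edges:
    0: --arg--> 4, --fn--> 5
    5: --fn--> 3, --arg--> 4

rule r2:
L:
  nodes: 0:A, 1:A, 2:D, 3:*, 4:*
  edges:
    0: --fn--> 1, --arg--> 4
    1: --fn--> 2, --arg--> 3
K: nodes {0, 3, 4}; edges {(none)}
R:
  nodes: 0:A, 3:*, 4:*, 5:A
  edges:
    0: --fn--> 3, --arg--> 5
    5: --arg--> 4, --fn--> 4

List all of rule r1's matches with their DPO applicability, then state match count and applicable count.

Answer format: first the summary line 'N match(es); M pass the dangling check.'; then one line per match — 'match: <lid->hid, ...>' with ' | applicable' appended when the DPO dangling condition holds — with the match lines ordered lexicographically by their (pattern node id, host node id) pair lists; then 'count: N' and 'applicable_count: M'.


2 match(es); 1 pass the dangling check.
match: 0->5, 1->3, 2->0, 3->2, 4->4
match: 0->9, 1->8, 2->6, 3->7, 4->3 | applicable
count: 2
applicable_count: 1


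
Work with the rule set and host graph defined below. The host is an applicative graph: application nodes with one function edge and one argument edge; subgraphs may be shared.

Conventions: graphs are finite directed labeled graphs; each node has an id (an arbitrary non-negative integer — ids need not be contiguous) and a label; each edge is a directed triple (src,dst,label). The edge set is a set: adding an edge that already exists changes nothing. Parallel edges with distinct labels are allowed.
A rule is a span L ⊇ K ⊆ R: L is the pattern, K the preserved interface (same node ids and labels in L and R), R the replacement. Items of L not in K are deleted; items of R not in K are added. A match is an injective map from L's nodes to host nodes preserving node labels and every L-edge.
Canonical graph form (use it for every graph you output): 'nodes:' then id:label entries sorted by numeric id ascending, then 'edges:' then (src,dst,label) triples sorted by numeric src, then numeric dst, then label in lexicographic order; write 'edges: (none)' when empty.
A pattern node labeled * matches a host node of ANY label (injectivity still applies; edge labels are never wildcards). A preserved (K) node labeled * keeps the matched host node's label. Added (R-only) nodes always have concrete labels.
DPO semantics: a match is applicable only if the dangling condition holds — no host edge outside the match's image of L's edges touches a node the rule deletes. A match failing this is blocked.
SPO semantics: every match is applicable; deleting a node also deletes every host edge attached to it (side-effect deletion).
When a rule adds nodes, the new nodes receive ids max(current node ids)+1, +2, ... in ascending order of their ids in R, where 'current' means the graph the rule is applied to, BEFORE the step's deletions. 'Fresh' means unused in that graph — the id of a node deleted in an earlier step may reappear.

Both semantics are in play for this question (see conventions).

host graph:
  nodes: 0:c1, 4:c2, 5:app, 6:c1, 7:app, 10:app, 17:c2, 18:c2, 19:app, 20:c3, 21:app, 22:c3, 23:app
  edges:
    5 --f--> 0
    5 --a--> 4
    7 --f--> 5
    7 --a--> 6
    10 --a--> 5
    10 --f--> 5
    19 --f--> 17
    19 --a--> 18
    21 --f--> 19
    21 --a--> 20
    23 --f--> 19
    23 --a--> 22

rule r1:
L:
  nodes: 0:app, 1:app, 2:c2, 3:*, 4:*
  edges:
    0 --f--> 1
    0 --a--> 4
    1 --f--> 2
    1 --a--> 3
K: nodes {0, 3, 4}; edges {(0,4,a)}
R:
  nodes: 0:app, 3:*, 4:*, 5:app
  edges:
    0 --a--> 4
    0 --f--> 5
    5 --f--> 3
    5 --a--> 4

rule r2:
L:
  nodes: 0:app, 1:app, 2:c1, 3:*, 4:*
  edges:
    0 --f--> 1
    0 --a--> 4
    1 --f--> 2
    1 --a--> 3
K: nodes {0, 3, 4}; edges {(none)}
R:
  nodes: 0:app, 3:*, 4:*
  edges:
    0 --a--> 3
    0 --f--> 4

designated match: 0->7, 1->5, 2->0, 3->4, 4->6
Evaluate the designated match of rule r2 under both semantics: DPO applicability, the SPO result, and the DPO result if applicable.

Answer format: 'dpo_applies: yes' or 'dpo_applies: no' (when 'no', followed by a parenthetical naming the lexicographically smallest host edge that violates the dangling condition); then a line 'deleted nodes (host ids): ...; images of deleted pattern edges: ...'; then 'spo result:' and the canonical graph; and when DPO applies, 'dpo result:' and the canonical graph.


dpo_applies: no
(the rule deletes node 5, which keeps host edge (10,5,a) outside the match image — the dangling condition fails, DPO blocks; SPO proceeds and side-deletes such edges)
deleted nodes (host ids): 0, 5; images of deleted pattern edges: (5,0,f); (5,4,a); (7,5,f); (7,6,a)
spo result:
nodes: 4:c2, 6:c1, 7:app, 10:app, 17:c2, 18:c2, 19:app, 20:c3, 21:app, 22:c3, 23:app
edges: (7,4,a); (7,6,f); (19,17,f); (19,18,a); (21,19,f); (21,20,a); (23,19,f); (23,22,a)


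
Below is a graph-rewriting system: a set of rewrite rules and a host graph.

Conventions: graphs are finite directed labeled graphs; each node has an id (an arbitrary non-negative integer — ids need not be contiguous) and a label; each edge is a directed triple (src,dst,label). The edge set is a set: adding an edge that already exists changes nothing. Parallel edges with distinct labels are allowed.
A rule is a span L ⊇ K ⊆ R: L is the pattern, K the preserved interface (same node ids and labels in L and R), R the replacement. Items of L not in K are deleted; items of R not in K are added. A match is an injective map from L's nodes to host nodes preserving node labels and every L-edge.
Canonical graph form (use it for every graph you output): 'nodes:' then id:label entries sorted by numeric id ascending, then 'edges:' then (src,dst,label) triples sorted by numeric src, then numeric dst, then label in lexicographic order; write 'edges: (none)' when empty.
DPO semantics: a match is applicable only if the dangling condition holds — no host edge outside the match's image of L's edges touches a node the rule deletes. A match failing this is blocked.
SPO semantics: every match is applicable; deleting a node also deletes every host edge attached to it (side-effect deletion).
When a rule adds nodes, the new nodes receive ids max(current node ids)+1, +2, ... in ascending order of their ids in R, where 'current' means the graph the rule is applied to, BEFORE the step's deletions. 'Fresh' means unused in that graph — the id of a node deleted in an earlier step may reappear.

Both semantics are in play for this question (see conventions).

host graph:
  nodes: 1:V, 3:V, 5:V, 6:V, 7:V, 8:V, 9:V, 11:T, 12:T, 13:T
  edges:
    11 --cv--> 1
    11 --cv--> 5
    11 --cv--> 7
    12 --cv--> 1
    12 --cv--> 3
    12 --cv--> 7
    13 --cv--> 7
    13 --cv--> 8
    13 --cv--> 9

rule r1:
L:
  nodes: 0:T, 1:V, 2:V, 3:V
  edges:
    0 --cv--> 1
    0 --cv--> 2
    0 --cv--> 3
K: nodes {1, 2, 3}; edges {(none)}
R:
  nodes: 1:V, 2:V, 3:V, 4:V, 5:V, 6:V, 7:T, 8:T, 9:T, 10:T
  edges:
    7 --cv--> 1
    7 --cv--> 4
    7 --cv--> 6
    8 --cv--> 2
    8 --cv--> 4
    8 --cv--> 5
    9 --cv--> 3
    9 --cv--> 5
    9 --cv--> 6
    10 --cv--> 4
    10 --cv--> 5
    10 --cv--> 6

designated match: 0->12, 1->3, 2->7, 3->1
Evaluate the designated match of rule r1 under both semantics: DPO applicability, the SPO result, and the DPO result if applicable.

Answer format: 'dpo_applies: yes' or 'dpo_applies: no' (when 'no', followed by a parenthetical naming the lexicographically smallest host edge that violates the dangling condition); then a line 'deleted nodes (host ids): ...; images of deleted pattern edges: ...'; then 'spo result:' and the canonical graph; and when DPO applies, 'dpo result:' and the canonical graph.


dpo_applies: yes
deleted nodes (host ids): 12; images of deleted pattern edges: (12,1,cv); (12,3,cv); (12,7,cv)
spo result:
nodes: 1:V, 3:V, 5:V, 6:V, 7:V, 8:V, 9:V, 11:T, 13:T, 14:V, 15:V, 16:V, 17:T, 18:T, 19:T, 20:T
edges: (11,1,cv); (11,5,cv); (11,7,cv); (13,7,cv); (13,8,cv); (13,9,cv); (17,3,cv); (17,14,cv); (17,16,cv); (18,7,cv); (18,14,cv); (18,15,cv); (19,1,cv); (19,15,cv); (19,16,cv); (20,14,cv); (20,15,cv); (20,16,cv)
dpo result:
nodes: 1:V, 3:V, 5:V, 6:V, 7:V, 8:V, 9:V, 11:T, 13:T, 14:V, 15:V, 16:V, 17:T, 18:T, 19:T, 20:T
edges: (11,1,cv); (11,5,cv); (11,7,cv); (13,7,cv); (13,8,cv); (13,9,cv); (17,3,cv); (17,14,cv); (17,16,cv); (18,7,cv); (18,14,cv); (18,15,cv); (19,1,cv); (19,15,cv); (19,16,cv); (20,14,cv); (20,15,cv); (20,16,cv)


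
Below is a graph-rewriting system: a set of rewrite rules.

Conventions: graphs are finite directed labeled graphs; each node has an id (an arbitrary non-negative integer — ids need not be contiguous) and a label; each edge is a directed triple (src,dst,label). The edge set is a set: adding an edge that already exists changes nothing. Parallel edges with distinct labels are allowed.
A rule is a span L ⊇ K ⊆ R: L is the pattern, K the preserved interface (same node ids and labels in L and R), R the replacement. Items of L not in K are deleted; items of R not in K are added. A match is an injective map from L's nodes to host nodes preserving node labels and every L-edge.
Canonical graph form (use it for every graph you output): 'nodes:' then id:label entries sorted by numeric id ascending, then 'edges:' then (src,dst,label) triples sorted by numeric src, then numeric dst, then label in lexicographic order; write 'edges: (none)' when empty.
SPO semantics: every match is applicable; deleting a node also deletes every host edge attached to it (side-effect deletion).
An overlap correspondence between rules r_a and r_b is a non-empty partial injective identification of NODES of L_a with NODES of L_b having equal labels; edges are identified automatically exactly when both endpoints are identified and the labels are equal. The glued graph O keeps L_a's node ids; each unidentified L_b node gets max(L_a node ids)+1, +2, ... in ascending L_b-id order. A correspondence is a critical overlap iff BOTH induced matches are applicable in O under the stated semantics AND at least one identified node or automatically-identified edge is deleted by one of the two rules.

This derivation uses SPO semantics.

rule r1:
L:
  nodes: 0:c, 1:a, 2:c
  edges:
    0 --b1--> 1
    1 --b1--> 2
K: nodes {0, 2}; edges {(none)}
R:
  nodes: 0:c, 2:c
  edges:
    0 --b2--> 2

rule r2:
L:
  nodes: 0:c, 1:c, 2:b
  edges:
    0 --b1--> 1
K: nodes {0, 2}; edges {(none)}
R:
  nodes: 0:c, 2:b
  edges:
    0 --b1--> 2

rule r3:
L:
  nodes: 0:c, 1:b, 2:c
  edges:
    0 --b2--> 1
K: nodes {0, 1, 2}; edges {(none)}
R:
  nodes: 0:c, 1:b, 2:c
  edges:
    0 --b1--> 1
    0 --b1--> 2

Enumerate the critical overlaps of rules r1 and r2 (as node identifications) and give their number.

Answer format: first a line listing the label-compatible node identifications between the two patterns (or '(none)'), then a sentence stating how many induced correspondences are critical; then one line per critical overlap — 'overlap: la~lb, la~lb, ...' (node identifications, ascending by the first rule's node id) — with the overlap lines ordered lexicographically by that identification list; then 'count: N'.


label-compatible node identifications between L(r1) and L(r2): 0~0, 0~1, 2~0, 2~1
4 of the induced correspondences are critical overlaps of r1 and r2.
overlap: 0~0, 2~1
overlap: 0~1
overlap: 0~1, 2~0
overlap: 2~1
count: 4


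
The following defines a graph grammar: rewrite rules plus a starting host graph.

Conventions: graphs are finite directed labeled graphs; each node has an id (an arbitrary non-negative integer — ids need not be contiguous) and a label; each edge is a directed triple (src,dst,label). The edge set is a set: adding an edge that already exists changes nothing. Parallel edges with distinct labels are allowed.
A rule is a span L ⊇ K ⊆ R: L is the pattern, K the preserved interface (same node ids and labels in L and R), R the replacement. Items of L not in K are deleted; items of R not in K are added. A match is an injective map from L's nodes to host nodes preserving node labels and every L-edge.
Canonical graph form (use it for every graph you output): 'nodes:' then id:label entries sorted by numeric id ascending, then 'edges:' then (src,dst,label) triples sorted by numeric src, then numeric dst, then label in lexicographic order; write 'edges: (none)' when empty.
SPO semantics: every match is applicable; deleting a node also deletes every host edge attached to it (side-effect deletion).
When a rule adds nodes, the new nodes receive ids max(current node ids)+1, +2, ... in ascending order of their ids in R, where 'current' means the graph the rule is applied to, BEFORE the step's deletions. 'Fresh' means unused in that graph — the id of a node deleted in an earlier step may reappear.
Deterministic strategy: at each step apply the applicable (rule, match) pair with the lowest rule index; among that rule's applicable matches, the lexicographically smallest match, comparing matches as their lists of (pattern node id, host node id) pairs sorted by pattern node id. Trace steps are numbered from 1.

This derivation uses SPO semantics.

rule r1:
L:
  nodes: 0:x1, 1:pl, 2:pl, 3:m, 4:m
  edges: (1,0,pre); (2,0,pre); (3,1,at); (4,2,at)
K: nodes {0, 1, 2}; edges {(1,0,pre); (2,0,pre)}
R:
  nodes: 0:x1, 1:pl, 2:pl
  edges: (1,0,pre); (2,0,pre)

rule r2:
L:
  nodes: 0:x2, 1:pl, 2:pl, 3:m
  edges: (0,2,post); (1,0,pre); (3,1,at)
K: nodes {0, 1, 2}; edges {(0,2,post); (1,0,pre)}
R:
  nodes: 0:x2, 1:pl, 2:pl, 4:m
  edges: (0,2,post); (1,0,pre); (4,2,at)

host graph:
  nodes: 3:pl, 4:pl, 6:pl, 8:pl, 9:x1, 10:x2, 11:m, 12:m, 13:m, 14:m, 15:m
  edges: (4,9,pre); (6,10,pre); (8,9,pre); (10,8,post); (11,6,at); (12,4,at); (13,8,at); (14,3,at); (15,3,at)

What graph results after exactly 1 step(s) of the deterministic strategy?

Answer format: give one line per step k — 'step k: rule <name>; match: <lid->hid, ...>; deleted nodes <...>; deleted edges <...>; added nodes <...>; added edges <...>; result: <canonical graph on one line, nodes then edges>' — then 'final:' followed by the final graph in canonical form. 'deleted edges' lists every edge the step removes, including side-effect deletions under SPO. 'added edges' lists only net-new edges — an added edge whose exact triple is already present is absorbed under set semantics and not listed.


step 1: rule r1; match: 0->9, 1->4, 2->8, 3->12, 4->13; deleted nodes 12, 13; deleted edges (12,4,at); (13,8,at); added nodes (none); added edges (none); result: nodes: 3:pl, 4:pl, 6:pl, 8:pl, 9:x1, 10:x2, 11:m, 14:m, 15:m edges: (4,9,pre); (6,10,pre); (8,9,pre); (10,8,post); (11,6,at); (14,3,at); (15,3,at)
final:
nodes: 3:pl, 4:pl, 6:pl, 8:pl, 9:x1, 10:x2, 11:m, 14:m, 15:m
edges: (4,9,pre); (6,10,pre); (8,9,pre); (10,8,post); (11,6,at); (14,3,at); (15,3,at)


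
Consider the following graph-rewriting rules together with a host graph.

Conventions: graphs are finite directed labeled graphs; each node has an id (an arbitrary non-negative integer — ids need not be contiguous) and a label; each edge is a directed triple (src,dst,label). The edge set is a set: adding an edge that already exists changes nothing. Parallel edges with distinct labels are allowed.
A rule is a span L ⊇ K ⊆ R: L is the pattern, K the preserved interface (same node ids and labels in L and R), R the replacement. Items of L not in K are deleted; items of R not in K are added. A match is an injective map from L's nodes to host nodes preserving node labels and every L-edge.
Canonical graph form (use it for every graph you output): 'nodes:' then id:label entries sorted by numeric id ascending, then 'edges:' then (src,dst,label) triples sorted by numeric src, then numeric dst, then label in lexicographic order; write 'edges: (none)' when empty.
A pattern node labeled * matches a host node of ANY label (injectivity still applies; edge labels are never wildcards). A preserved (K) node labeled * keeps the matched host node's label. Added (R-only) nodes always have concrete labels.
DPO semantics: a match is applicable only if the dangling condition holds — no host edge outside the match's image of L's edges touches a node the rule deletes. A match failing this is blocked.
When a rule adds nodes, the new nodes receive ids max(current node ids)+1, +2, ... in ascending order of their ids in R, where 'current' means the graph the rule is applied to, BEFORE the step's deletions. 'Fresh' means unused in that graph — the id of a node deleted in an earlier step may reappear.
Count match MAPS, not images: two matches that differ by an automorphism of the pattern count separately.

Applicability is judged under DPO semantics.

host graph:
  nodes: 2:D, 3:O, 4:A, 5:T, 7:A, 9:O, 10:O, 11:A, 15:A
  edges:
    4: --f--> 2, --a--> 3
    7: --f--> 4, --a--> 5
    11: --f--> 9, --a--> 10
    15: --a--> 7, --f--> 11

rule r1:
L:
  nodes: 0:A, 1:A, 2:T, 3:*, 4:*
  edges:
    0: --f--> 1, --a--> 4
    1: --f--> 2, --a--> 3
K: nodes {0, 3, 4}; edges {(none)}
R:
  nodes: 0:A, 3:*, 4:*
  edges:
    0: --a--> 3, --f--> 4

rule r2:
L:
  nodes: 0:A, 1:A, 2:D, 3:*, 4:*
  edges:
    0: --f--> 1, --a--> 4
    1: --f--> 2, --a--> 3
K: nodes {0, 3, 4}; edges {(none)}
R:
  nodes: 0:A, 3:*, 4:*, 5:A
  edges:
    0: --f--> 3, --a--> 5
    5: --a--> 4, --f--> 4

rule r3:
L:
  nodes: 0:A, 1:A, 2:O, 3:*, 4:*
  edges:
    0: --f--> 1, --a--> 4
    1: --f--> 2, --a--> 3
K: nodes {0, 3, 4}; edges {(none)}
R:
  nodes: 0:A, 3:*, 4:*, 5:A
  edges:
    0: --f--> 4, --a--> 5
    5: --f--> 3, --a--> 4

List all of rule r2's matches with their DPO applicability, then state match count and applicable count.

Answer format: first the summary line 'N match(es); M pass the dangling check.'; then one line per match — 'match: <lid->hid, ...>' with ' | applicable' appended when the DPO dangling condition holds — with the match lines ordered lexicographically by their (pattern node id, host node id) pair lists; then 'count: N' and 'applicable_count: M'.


1 match(es); 1 pass the dangling check.
match: 0->7, 1->4, 2->2, 3->3, 4->5 | applicable
count: 1
applicable_count: 1


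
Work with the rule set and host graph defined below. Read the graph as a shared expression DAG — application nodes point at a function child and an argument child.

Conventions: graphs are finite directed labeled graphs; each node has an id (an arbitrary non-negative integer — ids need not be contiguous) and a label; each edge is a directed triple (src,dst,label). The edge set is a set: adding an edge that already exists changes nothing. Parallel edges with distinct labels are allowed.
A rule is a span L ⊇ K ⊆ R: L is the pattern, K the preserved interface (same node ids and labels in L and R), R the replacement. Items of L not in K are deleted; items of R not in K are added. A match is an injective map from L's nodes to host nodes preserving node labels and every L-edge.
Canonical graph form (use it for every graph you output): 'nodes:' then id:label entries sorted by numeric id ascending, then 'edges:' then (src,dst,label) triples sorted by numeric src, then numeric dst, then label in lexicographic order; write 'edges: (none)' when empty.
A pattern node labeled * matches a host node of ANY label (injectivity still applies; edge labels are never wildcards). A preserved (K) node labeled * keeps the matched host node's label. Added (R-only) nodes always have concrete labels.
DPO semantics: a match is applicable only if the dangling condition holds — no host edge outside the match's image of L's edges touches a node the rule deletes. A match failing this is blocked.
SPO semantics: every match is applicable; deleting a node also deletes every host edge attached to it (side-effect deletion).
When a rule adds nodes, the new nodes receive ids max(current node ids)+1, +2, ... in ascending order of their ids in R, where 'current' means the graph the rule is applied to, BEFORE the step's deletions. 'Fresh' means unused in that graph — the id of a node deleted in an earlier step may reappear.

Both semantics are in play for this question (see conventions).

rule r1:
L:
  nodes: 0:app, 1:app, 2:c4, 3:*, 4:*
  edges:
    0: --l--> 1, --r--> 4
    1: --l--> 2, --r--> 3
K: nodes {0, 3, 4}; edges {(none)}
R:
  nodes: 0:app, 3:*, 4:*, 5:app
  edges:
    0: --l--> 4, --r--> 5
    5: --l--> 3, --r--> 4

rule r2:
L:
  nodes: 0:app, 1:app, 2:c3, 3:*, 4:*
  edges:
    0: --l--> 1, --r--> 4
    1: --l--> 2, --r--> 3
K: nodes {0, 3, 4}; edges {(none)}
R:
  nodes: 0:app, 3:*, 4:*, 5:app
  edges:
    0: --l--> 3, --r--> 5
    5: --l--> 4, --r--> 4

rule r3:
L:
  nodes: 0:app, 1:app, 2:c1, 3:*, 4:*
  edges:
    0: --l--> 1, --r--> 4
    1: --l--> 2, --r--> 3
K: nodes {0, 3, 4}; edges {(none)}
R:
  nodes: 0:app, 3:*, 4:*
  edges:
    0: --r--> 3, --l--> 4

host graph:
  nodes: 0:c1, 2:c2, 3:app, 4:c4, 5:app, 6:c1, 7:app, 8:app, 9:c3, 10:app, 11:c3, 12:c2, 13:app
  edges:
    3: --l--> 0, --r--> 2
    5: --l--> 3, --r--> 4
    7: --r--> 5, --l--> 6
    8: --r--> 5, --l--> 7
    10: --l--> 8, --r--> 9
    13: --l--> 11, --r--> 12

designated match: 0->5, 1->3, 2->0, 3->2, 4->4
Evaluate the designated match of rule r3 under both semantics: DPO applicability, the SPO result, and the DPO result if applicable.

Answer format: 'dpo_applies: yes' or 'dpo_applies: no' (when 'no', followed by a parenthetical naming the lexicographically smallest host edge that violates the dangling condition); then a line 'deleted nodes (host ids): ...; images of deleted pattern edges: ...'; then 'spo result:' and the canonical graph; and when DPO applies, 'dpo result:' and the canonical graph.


dpo_applies: yes
deleted nodes (host ids): 0, 3; images of deleted pattern edges: (3,0,l); (3,2,r); (5,3,l); (5,4,r)
spo result:
nodes: 2:c2, 4:c4, 5:app, 6:c1, 7:app, 8:app, 9:c3, 10:app, 11:c3, 12:c2, 13:app
edges: (5,2,r); (5,4,l); (7,5,r); (7,6,l); (8,5,r); (8,7,l); (10,8,l); (10,9,r); (13,11,l); (13,12,r)
dpo result:
nodes: 2:c2, 4:c4, 5:app, 6:c1, 7:app, 8:app, 9:c3, 10:app, 11:c3, 12:c2, 13:app
edges: (5,2,r); (5,4,l); (7,5,r); (7,6,l); (8,5,r); (8,7,l); (10,8,l); (10,9,r); (13,11,l); (13,12,r)


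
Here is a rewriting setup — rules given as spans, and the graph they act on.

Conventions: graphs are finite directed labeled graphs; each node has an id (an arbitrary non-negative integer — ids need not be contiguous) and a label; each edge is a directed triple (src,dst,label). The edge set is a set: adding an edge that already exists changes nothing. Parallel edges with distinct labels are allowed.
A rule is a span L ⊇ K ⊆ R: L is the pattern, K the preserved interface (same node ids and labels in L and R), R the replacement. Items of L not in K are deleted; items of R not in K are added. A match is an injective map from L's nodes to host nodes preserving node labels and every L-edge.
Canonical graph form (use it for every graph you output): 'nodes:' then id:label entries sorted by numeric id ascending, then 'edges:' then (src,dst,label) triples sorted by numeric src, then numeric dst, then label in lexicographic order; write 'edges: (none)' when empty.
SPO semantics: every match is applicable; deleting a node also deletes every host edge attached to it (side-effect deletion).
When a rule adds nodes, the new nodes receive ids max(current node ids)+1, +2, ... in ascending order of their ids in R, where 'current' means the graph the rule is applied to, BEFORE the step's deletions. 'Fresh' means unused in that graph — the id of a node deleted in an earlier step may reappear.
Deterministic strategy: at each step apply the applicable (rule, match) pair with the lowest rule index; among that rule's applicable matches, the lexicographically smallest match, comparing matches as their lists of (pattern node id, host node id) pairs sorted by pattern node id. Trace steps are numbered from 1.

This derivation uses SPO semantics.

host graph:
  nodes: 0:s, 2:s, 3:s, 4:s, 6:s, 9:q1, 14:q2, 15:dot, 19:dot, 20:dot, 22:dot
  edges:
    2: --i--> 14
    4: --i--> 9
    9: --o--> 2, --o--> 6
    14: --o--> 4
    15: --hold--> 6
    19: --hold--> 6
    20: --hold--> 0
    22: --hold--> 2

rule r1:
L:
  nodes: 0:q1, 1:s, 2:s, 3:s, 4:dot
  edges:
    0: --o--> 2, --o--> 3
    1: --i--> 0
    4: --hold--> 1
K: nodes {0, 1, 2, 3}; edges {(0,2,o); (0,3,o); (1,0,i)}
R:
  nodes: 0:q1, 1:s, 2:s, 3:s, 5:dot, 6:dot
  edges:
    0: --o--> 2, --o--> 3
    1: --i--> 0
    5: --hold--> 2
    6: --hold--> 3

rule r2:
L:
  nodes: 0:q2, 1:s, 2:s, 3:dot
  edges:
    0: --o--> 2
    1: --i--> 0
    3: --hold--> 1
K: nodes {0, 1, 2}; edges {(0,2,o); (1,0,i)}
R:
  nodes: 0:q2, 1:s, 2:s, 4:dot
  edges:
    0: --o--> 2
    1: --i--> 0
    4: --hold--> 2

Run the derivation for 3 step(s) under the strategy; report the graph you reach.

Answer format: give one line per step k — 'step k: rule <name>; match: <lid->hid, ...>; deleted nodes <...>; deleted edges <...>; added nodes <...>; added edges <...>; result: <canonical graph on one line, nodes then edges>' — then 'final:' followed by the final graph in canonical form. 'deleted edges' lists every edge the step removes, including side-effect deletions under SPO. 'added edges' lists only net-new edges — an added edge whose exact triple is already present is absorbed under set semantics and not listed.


step 1: rule r2; match: 0->14, 1->2, 2->4, 3->22; deleted nodes 22; deleted edges (22,2,hold); added nodes 23; added edges (23,4,hold); result: nodes: 0:s, 2:s, 3:s, 4:s, 6:s, 9:q1, 14:q2, 15:dot, 19:dot, 20:dot, 23:dot edges: (2,14,i); (4,9,i); (9,2,o); (9,6,o); (14,4,o); (15,6,hold); (19,6,hold); (20,0,hold); (23,4,hold)
step 2: rule r1; match: 0->9, 1->4, 2->2, 3->6, 4->23; deleted nodes 23; deleted edges (23,4,hold); added nodes 24, 25; added edges (24,2,hold); (25,6,hold); result: nodes: 0:s, 2:s, 3:s, 4:s, 6:s, 9:q1, 14:q2, 15:dot, 19:dot, 20:dot, 24:dot, 25:dot edges: (2,14,i); (4,9,i); (9,2,o); (9,6,o); (14,4,o); (15,6,hold); (19,6,hold); (20,0,hold); (24,2,hold); (25,6,hold)
step 3: rule r2; match: 0->14, 1->2, 2->4, 3->24; deleted nodes 24; deleted edges (24,2,hold); added nodes 26; added edges (26,4,hold); result: nodes: 0:s, 2:s, 3:s, 4:s, 6:s, 9:q1, 14:q2, 15:dot, 19:dot, 20:dot, 25:dot, 26:dot edges: (2,14,i); (4,9,i); (9,2,o); (9,6,o); (14,4,o); (15,6,hold); (19,6,hold); (20,0,hold); (25,6,hold); (26,4,hold)
final:
nodes: 0:s, 2:s, 3:s, 4:s, 6:s, 9:q1, 14:q2, 15:dot, 19:dot, 20:dot, 25:dot, 26:dot
edges: (2,14,i); (4,9,i); (9,2,o); (9,6,o); (14,4,o); (15,6,hold); (19,6,hold); (20,0,hold); (25,6,hold); (26,4,hold)
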